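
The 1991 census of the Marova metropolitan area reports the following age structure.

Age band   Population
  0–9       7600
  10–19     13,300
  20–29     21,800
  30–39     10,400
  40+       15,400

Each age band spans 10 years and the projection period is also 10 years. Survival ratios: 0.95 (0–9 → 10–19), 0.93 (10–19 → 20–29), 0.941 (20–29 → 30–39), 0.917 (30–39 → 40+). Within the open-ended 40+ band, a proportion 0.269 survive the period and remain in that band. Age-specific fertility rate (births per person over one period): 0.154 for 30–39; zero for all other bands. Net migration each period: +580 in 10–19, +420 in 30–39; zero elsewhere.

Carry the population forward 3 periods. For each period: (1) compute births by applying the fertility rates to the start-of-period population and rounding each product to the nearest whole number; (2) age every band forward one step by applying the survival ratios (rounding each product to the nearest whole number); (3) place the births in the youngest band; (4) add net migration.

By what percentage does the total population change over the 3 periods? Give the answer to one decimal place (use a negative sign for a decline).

-53.4

After projecting period 1:
Births: 10400 * 0.154 = 1602
10–19: 7600 * 0.95 = 7220
20–29: 13300 * 0.93 = 12369
30–39: 21800 * 0.941 = 20514
40+: 10400 * 0.917 + 15400 * 0.269 = 9537 + 4143 = 13680
Net migration: 10–19 + 580 → 7800; 30–39 + 420 → 20934
Giving 1602 / 7800 / 12369 / 20934 / 13680.
After projecting period 2:
Births: 20934 * 0.154 = 3224
10–19: 1602 * 0.95 = 1522
20–29: 7800 * 0.93 = 7254
30–39: 12369 * 0.941 = 11639
40+: 20934 * 0.917 + 13680 * 0.269 = 19196 + 3680 = 22876
Net migration: 10–19 + 580 → 2102; 30–39 + 420 → 12059
Giving 3224 / 2102 / 7254 / 12059 / 22876.
After projecting period 3:
Births: 12059 * 0.154 = 1857
10–19: 3224 * 0.95 = 3063
20–29: 2102 * 0.93 = 1955
30–39: 7254 * 0.941 = 6826
40+: 12059 * 0.917 + 22876 * 0.269 = 11058 + 6154 = 17212
Net migration: 10–19 + 580 → 3643; 30–39 + 420 → 7246
Giving 1857 / 3643 / 1955 / 7246 / 17212.
Total: 68500 → 31913; change = -36587; percentage change = -53.4%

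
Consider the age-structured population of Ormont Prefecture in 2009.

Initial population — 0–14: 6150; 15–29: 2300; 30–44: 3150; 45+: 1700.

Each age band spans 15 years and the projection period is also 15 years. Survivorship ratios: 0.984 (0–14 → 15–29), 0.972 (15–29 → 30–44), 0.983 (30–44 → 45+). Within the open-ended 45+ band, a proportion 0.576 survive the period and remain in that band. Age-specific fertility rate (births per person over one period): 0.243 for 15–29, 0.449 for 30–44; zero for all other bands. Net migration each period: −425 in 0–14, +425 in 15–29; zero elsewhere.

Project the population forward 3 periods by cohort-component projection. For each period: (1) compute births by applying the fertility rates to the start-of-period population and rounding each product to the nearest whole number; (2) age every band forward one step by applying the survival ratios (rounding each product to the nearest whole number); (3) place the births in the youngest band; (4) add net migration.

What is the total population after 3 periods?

16119

[period 1]
Births: 2300 × 0.243 = 559, 3150 × 0.449 = 1414 → 1973
15–29: 6150 × 0.984 = 6052
30–44: 2300 × 0.972 = 2236
45+: 3150 × 0.983 + 1700 × 0.576 = 3096 + 979 = 4075
Net migration: 0–14 − 425 → 1548; 15–29 + 425 → 6477
Population now: 0–14=1548, 15–29=6477, 30–44=2236, 45+=4075
[period 2]
Births: 6477 × 0.243 = 1574, 2236 × 0.449 = 1004 → 2578
15–29: 1548 × 0.984 = 1523
30–44: 6477 × 0.972 = 6296
45+: 2236 × 0.983 + 4075 × 0.576 = 2198 + 2347 = 4545
Net migration: 0–14 − 425 → 2153; 15–29 + 425 → 1948
Population now: 0–14=2153, 15–29=1948, 30–44=6296, 45+=4545
[period 3]
Births: 1948 × 0.243 = 473, 6296 × 0.449 = 2827 → 3300
15–29: 2153 × 0.984 = 2119
30–44: 1948 × 0.972 = 1893
45+: 6296 × 0.983 + 4545 × 0.576 = 6189 + 2618 = 8807
Net migration: 0–14 − 425 → 2875; 15–29 + 425 → 2544
Population now: 0–14=2875, 15–29=2544, 30–44=1893, 45+=8807
Total after period 3: 2875 + 2544 + 1893 + 8807 = 16119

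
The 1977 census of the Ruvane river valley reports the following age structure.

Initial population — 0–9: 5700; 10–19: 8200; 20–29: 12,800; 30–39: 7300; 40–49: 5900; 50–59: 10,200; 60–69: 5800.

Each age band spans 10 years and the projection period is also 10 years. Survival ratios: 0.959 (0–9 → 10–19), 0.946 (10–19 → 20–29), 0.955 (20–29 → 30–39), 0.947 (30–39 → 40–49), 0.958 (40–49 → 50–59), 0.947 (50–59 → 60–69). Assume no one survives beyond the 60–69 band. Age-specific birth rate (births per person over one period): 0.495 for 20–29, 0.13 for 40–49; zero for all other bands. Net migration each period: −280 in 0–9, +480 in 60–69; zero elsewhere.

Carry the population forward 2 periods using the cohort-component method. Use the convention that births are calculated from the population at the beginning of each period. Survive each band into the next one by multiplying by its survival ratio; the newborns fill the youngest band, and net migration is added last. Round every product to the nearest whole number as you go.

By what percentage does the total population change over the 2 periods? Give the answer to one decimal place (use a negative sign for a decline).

-14.8

— Period 1 —
Births: 12800 × 0.495 = 6336  |  5900 × 0.13 = 767 → total 7103
10–19: 5700 × 0.959 = 5466
20–29: 8200 × 0.946 = 7757
30–39: 12800 × 0.955 = 12224
40–49: 7300 × 0.947 = 6913
50–59: 5900 × 0.958 = 5652
60–69: 10200 × 0.947 = 9659
Net migration: 0–9 − 280 → 6823; 60–69 + 480 → 10139
Giving 6823 / 5466 / 7757 / 12224 / 6913 / 5652 / 10139.
— Period 2 —
Births: 7757 × 0.495 = 3840  |  6913 × 0.13 = 899 → total 4739
10–19: 6823 × 0.959 = 6543
20–29: 5466 × 0.946 = 5171
30–39: 7757 × 0.955 = 7408
40–49: 12224 × 0.947 = 11576
50–59: 6913 × 0.958 = 6623
60–69: 5652 × 0.947 = 5352
Net migration: 0–9 − 280 → 4459; 60–69 + 480 → 5832
Giving 4459 / 6543 / 5171 / 7408 / 11576 / 6623 / 5832.
Total: 55900 → 47612; change = -8288; percentage change = -14.8%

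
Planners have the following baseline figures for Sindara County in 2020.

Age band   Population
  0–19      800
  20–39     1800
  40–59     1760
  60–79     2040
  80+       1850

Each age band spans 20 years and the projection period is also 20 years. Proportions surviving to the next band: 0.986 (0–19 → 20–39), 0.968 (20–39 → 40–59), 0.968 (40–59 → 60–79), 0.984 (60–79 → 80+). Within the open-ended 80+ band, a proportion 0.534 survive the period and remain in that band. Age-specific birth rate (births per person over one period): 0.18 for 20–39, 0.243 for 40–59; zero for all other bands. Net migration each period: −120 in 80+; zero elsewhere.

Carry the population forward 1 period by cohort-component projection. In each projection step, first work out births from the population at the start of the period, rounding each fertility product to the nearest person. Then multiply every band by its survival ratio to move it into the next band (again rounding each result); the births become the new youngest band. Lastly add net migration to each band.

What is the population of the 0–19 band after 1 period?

[period 1]
Births: 1800 × 0.18 = 324  |  1760 × 0.243 = 428 → total 752
20–39: 800 × 0.986 = 789
40–59: 1800 × 0.968 = 1742
60–79: 1760 × 0.968 = 1704
80+: 2040 × 0.984 + 1850 × 0.534 = 2007 + 988 = 2995
Net migration: 80+ − 120 → 2875
→ [752, 789, 1742, 1704, 2875]

752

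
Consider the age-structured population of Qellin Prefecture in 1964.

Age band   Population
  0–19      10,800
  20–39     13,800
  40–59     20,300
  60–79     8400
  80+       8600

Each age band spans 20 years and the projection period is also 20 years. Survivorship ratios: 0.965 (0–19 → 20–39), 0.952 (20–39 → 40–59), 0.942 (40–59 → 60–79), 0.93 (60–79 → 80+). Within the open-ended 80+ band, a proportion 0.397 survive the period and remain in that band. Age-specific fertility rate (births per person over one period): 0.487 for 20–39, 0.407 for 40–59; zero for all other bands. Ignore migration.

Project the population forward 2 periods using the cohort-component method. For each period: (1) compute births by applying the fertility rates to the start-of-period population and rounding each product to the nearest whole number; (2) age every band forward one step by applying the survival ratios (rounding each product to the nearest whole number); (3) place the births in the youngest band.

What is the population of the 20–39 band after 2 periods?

— Period 1 —
Births: 13800 × 0.487 = 6721 ; 20300 × 0.407 = 8262 → 14983
20–39: 10800 × 0.965 = 10422
40–59: 13800 × 0.952 = 13138
60–79: 20300 × 0.942 = 19123
80+: 8400 × 0.93 + 8600 × 0.397 = 7812 + 3414 = 11226
Population now: 0–19=14983, 20–39=10422, 40–59=13138, 60–79=19123, 80+=11226
— Period 2 —
Births: 10422 × 0.487 = 5076 ; 13138 × 0.407 = 5347 → 10423
20–39: 14983 × 0.965 = 14459
40–59: 10422 × 0.952 = 9922
60–79: 13138 × 0.942 = 12376
80+: 19123 × 0.93 + 11226 × 0.397 = 17784 + 4457 = 22241
Population now: 0–19=10423, 20–39=14459, 40–59=9922, 60–79=12376, 80+=22241

14459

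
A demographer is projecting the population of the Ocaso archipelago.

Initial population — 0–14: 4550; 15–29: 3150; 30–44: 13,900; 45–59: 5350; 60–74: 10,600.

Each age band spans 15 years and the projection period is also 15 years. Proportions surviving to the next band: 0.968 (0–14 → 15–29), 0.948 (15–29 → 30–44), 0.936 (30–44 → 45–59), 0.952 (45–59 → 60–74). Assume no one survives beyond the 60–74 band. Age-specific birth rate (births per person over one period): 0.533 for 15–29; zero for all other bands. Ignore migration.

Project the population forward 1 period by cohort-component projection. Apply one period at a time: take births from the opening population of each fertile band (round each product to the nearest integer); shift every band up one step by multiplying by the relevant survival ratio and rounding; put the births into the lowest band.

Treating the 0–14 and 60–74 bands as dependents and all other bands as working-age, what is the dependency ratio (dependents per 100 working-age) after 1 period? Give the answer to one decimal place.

Period 1:
Births: 3150 × 0.533 = 1679
15–29: 4550 × 0.968 = 4404
30–44: 3150 × 0.948 = 2986
45–59: 13900 × 0.936 = 13010
60–74: 5350 × 0.952 = 5093
Giving 1679 / 4404 / 2986 / 13010 / 5093.
Dependents (band 0–14 + band 60–74) = 1679 + 5093 = 6772; working-age = 20400; ratio = 6772/20400 × 100 = 33.2

33.2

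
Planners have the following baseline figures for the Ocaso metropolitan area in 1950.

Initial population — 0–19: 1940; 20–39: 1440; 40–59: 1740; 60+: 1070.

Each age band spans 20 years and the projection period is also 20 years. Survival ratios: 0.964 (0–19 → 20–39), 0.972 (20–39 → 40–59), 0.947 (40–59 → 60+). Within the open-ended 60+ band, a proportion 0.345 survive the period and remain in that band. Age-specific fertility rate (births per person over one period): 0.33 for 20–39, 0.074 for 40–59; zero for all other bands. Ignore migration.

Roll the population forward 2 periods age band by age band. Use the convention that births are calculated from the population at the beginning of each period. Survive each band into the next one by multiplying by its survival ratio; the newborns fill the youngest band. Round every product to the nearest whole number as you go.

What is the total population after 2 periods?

Period 1:
Births: 1440 × 0.33 = 475, 1740 × 0.074 = 129 — total 604
20–39: 1940 × 0.964 = 1870
40–59: 1440 × 0.972 = 1400
60+: 1740 × 0.947 + 1070 × 0.345 = 1648 + 369 = 2017
Giving 604 / 1870 / 1400 / 2017.
Period 2:
Births: 1870 × 0.33 = 617, 1400 × 0.074 = 104 — total 721
20–39: 604 × 0.964 = 582
40–59: 1870 × 0.972 = 1818
60+: 1400 × 0.947 + 2017 × 0.345 = 1326 + 696 = 2022
Giving 721 / 582 / 1818 / 2022.
Total after period 2: 721 + 582 + 1818 + 2022 = 5143

5143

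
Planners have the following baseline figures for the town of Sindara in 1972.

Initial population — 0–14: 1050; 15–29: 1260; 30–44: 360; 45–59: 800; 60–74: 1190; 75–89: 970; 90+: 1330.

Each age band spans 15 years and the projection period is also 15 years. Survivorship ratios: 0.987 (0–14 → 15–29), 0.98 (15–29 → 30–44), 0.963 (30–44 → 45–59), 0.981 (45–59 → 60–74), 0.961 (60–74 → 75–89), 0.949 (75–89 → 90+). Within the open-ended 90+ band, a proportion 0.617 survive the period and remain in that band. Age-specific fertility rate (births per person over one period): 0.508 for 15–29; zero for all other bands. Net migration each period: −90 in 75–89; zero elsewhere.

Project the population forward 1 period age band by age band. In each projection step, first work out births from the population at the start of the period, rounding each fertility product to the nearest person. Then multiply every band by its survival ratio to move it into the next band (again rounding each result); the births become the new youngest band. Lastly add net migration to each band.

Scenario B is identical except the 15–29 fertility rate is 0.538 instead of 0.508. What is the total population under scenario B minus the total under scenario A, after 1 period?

38

Numbering the groups 1..7 from youngest to oldest:
Period 1:
Births: 1260 × 0.508 = 640
Group 2: 1050 × 0.987 = 1036
Group 3: 1260 × 0.98 = 1235
Group 4: 360 × 0.963 = 347
Group 5: 800 × 0.981 = 785
Group 6: 1190 × 0.961 = 1144
Group 7: 970 × 0.949 + 1330 × 0.617 = 921 + 821 = 1742
Net migration: Group 6 − 90 → 1054
End of period: [640, 1036, 1235, 347, 785, 1054, 1742]
Scenario A total after 1 period: 6839
Scenario B projection —
Period 1:
Births: 1260 × 0.538 = 678
Group 2: 1050 × 0.987 = 1036
Group 3: 1260 × 0.98 = 1235
Group 4: 360 × 0.963 = 347
Group 5: 800 × 0.981 = 785
Group 6: 1190 × 0.961 = 1144
Group 7: 970 × 0.949 + 1330 × 0.617 = 921 + 821 = 1742
Net migration: Group 6 − 90 → 1054
End of period: [678, 1036, 1235, 347, 785, 1054, 1742]
Scenario B total after 1 period: 6877
Difference B − A = 6877 − 6839 = 38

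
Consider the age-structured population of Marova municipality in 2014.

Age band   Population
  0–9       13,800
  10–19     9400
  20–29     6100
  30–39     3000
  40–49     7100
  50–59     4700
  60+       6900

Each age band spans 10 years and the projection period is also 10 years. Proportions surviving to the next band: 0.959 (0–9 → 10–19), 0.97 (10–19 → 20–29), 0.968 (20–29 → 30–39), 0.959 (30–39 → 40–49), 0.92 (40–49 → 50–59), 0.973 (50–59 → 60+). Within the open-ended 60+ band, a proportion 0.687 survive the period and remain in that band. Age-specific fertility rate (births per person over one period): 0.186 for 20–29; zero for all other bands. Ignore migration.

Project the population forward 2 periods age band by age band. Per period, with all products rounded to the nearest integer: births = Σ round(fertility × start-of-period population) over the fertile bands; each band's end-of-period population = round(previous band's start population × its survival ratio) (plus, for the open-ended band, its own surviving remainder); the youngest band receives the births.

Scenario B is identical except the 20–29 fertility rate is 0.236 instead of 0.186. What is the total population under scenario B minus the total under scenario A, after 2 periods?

[period 1]
Births: 6100 * 0.186 = 1135
10–19: 13800 * 0.959 = 13234
20–29: 9400 * 0.97 = 9118
30–39: 6100 * 0.968 = 5905
40–49: 3000 * 0.959 = 2877
50–59: 7100 * 0.92 = 6532
60+: 4700 * 0.973 + 6900 * 0.687 = 4573 + 4740 = 9313
End of period: [1135, 13234, 9118, 5905, 2877, 6532, 9313]
[period 2]
Births: 9118 * 0.186 = 1696
10–19: 1135 * 0.959 = 1088
20–29: 13234 * 0.97 = 12837
30–39: 9118 * 0.968 = 8826
40–49: 5905 * 0.959 = 5663
50–59: 2877 * 0.92 = 2647
60+: 6532 * 0.973 + 9313 * 0.687 = 6356 + 6398 = 12754
End of period: [1696, 1088, 12837, 8826, 5663, 2647, 12754]
Scenario A total after 2 periods: 45511
Scenario B projection —
[period 1]
Births: 6100 * 0.236 = 1440
10–19: 13800 * 0.959 = 13234
20–29: 9400 * 0.97 = 9118
30–39: 6100 * 0.968 = 5905
40–49: 3000 * 0.959 = 2877
50–59: 7100 * 0.92 = 6532
60+: 4700 * 0.973 + 6900 * 0.687 = 4573 + 4740 = 9313
End of period: [1440, 13234, 9118, 5905, 2877, 6532, 9313]
[period 2]
Births: 9118 * 0.236 = 2152
10–19: 1440 * 0.959 = 1381
20–29: 13234 * 0.97 = 12837
30–39: 9118 * 0.968 = 8826
40–49: 5905 * 0.959 = 5663
50–59: 2877 * 0.92 = 2647
60+: 6532 * 0.973 + 9313 * 0.687 = 6356 + 6398 = 12754
End of period: [2152, 1381, 12837, 8826, 5663, 2647, 12754]
Scenario B total after 2 periods: 46260
Difference B − A = 46260 − 45511 = 749

749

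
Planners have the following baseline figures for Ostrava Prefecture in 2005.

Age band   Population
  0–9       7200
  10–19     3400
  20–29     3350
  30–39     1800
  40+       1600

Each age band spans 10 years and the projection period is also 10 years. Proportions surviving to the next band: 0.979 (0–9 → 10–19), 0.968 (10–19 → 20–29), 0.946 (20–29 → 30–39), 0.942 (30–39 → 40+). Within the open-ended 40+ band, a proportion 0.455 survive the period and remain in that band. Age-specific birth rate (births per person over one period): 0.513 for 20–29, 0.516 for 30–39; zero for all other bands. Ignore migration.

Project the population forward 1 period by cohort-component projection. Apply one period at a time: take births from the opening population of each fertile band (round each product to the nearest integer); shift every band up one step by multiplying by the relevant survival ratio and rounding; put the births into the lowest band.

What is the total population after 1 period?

18581

[period 1]
Births: 3350 × 0.513 = 1719  |  1800 × 0.516 = 929 → 2648
10–19: 7200 × 0.979 = 7049
20–29: 3400 × 0.968 = 3291
30–39: 3350 × 0.946 = 3169
40+: 1800 × 0.942 + 1600 × 0.455 = 1696 + 728 = 2424
→ [2648, 7049, 3291, 3169, 2424]
Total after period 1: 2648 + 7049 + 3291 + 3169 + 2424 = 18581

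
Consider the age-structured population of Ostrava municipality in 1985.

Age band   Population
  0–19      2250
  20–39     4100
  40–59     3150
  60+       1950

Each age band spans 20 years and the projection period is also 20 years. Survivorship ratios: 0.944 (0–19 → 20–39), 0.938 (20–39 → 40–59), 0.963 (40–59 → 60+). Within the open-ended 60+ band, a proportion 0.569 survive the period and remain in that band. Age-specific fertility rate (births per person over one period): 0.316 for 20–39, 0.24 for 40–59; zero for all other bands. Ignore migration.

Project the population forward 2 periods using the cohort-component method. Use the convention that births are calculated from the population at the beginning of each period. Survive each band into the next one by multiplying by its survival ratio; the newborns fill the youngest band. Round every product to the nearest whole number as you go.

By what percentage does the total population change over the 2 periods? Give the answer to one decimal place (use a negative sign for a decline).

[period 1]
Births: 4100 × 0.316 = 1296, 3150 × 0.24 = 756 → 2052
20–39: 2250 × 0.944 = 2124
40–59: 4100 × 0.938 = 3846
60+: 3150 × 0.963 + 1950 × 0.569 = 3033 + 1110 = 4143
→ [2052, 2124, 3846, 4143]
[period 2]
Births: 2124 × 0.316 = 671, 3846 × 0.24 = 923 → 1594
20–39: 2052 × 0.944 = 1937
40–59: 2124 × 0.938 = 1992
60+: 3846 × 0.963 + 4143 × 0.569 = 3704 + 2357 = 6061
→ [1594, 1937, 1992, 6061]
Total: 11450 → 11584; change = 134; percentage change = 1.2%

1.2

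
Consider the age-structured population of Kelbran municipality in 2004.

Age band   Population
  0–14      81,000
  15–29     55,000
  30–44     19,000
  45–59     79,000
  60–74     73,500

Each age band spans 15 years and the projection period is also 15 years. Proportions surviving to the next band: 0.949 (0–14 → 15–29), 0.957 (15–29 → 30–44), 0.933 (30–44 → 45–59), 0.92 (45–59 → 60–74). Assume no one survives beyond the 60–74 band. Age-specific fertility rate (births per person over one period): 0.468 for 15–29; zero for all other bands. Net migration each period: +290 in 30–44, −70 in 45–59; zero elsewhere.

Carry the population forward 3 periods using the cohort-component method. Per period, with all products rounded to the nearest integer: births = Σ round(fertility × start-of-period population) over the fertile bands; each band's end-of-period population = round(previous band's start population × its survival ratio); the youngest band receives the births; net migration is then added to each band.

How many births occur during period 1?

25740

Let group 1 be 0–14 through group 5 = 60–74.
[period 1]
Births: 55000 * 0.468 = 25740
Group 2: 81000 * 0.949 = 76869
Group 3: 55000 * 0.957 = 52635
Group 4: 19000 * 0.933 = 17727
Group 5: 79000 * 0.92 = 72680
Net migration: Group 3 + 290 → 52925; Group 4 − 70 → 17657
End of period: [25740, 76869, 52925, 17657, 72680]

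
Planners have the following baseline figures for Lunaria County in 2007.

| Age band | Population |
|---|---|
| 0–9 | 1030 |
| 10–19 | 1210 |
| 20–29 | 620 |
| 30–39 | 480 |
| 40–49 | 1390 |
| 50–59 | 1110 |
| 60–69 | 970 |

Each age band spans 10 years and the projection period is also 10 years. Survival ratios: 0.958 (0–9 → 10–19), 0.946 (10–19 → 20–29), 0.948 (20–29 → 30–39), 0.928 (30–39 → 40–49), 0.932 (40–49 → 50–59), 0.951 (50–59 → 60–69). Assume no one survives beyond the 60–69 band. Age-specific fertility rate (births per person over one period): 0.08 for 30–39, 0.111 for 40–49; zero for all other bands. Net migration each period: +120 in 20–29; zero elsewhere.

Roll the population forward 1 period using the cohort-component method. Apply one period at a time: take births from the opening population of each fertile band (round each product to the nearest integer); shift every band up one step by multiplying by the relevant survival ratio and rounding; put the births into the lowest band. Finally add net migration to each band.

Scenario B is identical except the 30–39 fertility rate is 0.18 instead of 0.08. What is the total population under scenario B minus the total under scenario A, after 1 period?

[period 1]
Births: 480 * 0.08 = 38 ; 1390 * 0.111 = 154 → total 192
10–19: 1030 * 0.958 = 987
20–29: 1210 * 0.946 = 1145
30–39: 620 * 0.948 = 588
40–49: 480 * 0.928 = 445
50–59: 1390 * 0.932 = 1295
60–69: 1110 * 0.951 = 1056
Net migration: 20–29 + 120 → 1265
Population now: 0–9=192, 10–19=987, 20–29=1265, 30–39=588, 40–49=445, 50–59=1295, 60–69=1056
Scenario A total after 1 period: 5828
Scenario B projection —
[period 1]
Births: 480 * 0.18 = 86 ; 1390 * 0.111 = 154 → total 240
10–19: 1030 * 0.958 = 987
20–29: 1210 * 0.946 = 1145
30–39: 620 * 0.948 = 588
40–49: 480 * 0.928 = 445
50–59: 1390 * 0.932 = 1295
60–69: 1110 * 0.951 = 1056
Net migration: 20–29 + 120 → 1265
Population now: 0–9=240, 10–19=987, 20–29=1265, 30–39=588, 40–49=445, 50–59=1295, 60–69=1056
Scenario B total after 1 period: 5876
Difference B − A = 5876 − 5828 = 48

48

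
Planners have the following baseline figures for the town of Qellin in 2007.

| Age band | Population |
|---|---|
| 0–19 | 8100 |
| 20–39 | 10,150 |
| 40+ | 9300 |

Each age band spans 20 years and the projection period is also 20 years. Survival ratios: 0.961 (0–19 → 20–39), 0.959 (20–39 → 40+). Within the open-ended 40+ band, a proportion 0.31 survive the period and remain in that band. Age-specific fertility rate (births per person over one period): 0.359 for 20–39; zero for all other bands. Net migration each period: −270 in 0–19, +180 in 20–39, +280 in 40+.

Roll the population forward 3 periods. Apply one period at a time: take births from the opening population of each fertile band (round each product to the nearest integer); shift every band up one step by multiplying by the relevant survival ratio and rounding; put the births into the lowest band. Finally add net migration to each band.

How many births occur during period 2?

Let group 1 be 0–19 through group 3 = 40+.
— Period 1 —
Births: 10150 × 0.359 = 3644
Group 2: 8100 × 0.961 = 7784
Group 3: 10150 × 0.959 + 9300 × 0.31 = 9734 + 2883 = 12617
Net migration: Group 1 − 270 → 3374; Group 2 + 180 → 7964; Group 3 + 280 → 12897
Giving 3374 / 7964 / 12897.
— Period 2 —
Births: 7964 × 0.359 = 2859
Group 2: 3374 × 0.961 = 3242
Group 3: 7964 × 0.959 + 12897 × 0.31 = 7637 + 3998 = 11635
Net migration: Group 1 − 270 → 2589; Group 2 + 180 → 3422; Group 3 + 280 → 11915
Giving 2589 / 3422 / 11915.

2859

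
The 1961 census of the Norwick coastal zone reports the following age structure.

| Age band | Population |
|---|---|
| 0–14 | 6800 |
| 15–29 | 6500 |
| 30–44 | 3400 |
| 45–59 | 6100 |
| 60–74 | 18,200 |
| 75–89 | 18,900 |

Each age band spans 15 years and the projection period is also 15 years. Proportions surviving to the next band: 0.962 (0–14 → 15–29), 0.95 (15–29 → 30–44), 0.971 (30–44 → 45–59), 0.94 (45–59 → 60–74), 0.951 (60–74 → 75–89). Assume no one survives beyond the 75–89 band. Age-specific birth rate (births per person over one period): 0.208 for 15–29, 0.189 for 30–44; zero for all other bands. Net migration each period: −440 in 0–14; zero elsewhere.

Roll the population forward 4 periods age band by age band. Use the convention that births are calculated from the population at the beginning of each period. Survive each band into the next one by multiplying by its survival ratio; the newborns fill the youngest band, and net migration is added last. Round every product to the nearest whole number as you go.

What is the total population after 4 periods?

[period 1]
Births: 6500 × 0.208 = 1352  |  3400 × 0.189 = 643 → total 1995
15–29: 6800 × 0.962 = 6542
30–44: 6500 × 0.95 = 6175
45–59: 3400 × 0.971 = 3301
60–74: 6100 × 0.94 = 5734
75–89: 18200 × 0.951 = 17308
Net migration: 0–14 − 440 → 1555
Population now: 0–14=1555, 15–29=6542, 30–44=6175, 45–59=3301, 60–74=5734, 75–89=17308
[period 2]
Births: 6542 × 0.208 = 1361  |  6175 × 0.189 = 1167 → total 2528
15–29: 1555 × 0.962 = 1496
30–44: 6542 × 0.95 = 6215
45–59: 6175 × 0.971 = 5996
60–74: 3301 × 0.94 = 3103
75–89: 5734 × 0.951 = 5453
Net migration: 0–14 − 440 → 2088
Population now: 0–14=2088, 15–29=1496, 30–44=6215, 45–59=5996, 60–74=3103, 75–89=5453
[period 3]
Births: 1496 × 0.208 = 311  |  6215 × 0.189 = 1175 → total 1486
15–29: 2088 × 0.962 = 2009
30–44: 1496 × 0.95 = 1421
45–59: 6215 × 0.971 = 6035
60–74: 5996 × 0.94 = 5636
75–89: 3103 × 0.951 = 2951
Net migration: 0–14 − 440 → 1046
Population now: 0–14=1046, 15–29=2009, 30–44=1421, 45–59=6035, 60–74=5636, 75–89=2951
[period 4]
Births: 2009 × 0.208 = 418  |  1421 × 0.189 = 269 → total 687
15–29: 1046 × 0.962 = 1006
30–44: 2009 × 0.95 = 1909
45–59: 1421 × 0.971 = 1380
60–74: 6035 × 0.94 = 5673
75–89: 5636 × 0.951 = 5360
Net migration: 0–14 − 440 → 247
Population now: 0–14=247, 15–29=1006, 30–44=1909, 45–59=1380, 60–74=5673, 75–89=5360
Total after period 4: 247 + 1006 + 1909 + 1380 + 5673 + 5360 = 15575

15575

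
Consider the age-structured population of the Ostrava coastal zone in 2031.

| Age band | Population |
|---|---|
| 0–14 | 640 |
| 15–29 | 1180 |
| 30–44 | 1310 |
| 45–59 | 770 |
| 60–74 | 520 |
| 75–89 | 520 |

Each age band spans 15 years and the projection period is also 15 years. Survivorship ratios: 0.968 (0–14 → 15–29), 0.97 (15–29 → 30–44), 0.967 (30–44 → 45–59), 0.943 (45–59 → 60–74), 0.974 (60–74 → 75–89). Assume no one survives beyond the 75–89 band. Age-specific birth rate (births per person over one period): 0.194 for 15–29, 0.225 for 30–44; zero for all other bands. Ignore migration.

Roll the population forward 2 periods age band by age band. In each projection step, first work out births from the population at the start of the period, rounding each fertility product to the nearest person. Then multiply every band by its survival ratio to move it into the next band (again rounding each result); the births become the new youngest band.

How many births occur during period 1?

— Period 1 —
Births: 1180 * 0.194 = 229  |  1310 * 0.225 = 295 → 524
15–29: 640 * 0.968 = 620
30–44: 1180 * 0.97 = 1145
45–59: 1310 * 0.967 = 1267
60–74: 770 * 0.943 = 726
75–89: 520 * 0.974 = 506
→ [524, 620, 1145, 1267, 726, 506]

524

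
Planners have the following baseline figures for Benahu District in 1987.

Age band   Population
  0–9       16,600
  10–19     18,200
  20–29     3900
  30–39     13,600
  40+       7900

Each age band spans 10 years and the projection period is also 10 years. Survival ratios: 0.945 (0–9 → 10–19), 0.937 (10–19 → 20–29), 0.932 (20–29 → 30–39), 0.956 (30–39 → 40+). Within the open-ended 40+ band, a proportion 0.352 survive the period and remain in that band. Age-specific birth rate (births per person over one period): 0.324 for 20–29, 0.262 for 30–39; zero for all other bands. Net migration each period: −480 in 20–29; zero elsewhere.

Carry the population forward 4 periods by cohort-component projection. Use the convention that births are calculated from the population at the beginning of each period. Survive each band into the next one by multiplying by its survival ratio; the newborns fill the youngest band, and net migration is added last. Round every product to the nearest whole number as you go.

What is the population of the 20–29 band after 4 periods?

(Bands numbered youngest = 1 to oldest = 5.)
After projecting period 1:
Births: 3900 × 0.324 = 1264, 13600 × 0.262 = 3563 → 4827
Band 2: 16600 × 0.945 = 15687
Band 3: 18200 × 0.937 = 17053
Band 4: 3900 × 0.932 = 3635
Band 5: 13600 × 0.956 + 7900 × 0.352 = 13002 + 2781 = 15783
Net migration: Band 3 − 480 → 16573
→ [4827, 15687, 16573, 3635, 15783]
After projecting period 2:
Births: 16573 × 0.324 = 5370, 3635 × 0.262 = 952 → 6322
Band 2: 4827 × 0.945 = 4562
Band 3: 15687 × 0.937 = 14699
Band 4: 16573 × 0.932 = 15446
Band 5: 3635 × 0.956 + 15783 × 0.352 = 3475 + 5556 = 9031
Net migration: Band 3 − 480 → 14219
→ [6322, 4562, 14219, 15446, 9031]
After projecting period 3:
Births: 14219 × 0.324 = 4607, 15446 × 0.262 = 4047 → 8654
Band 2: 6322 × 0.945 = 5974
Band 3: 4562 × 0.937 = 4275
Band 4: 14219 × 0.932 = 13252
Band 5: 15446 × 0.956 + 9031 × 0.352 = 14766 + 3179 = 17945
Net migration: Band 3 − 480 → 3795
→ [8654, 5974, 3795, 13252, 17945]
After projecting period 4:
Births: 3795 × 0.324 = 1230, 13252 × 0.262 = 3472 → 4702
Band 2: 8654 × 0.945 = 8178
Band 3: 5974 × 0.937 = 5598
Band 4: 3795 × 0.932 = 3537
Band 5: 13252 × 0.956 + 17945 × 0.352 = 12669 + 6317 = 18986
Net migration: Band 3 − 480 → 5118
→ [4702, 8178, 5118, 3537, 18986]

5118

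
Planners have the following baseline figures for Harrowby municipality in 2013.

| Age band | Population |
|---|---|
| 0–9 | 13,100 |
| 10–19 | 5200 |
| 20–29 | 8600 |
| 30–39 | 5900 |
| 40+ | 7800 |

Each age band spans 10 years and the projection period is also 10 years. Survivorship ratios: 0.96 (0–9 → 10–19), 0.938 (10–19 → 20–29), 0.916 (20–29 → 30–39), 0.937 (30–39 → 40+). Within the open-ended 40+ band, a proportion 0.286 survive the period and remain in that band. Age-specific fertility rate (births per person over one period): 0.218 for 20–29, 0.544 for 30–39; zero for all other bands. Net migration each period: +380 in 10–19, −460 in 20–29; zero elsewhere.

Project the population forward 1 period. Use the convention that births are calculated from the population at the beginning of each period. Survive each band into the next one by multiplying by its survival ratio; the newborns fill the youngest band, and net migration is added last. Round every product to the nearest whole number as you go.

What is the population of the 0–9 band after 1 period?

After projecting period 1:
Births: 8600 × 0.218 = 1875 ; 5900 × 0.544 = 3210 — total 5085
10–19: 13100 × 0.96 = 12576
20–29: 5200 × 0.938 = 4878
30–39: 8600 × 0.916 = 7878
40+: 5900 × 0.937 + 7800 × 0.286 = 5528 + 2231 = 7759
Net migration: 10–19 + 380 → 12956; 20–29 − 460 → 4418
Giving 5085 / 12956 / 4418 / 7878 / 7759.

5085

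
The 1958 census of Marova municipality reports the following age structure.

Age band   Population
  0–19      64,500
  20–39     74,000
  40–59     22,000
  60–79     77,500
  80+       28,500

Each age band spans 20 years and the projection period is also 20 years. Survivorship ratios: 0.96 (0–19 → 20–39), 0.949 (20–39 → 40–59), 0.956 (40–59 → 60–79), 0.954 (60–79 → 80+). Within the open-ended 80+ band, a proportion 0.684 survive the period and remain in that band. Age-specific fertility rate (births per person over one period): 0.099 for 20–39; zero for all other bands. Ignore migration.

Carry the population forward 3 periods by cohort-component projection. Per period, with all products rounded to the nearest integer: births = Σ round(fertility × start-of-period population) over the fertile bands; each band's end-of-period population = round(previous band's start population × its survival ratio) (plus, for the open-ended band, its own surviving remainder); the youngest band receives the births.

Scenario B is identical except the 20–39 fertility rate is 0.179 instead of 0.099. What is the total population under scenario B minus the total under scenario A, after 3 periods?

11729

(Bands numbered youngest = 1 to oldest = 5.)
Period 1:
Births: 74000 × 0.099 = 7326
Band 2: 64500 × 0.96 = 61920
Band 3: 74000 × 0.949 = 70226
Band 4: 22000 × 0.956 = 21032
Band 5: 77500 × 0.954 + 28500 × 0.684 = 73935 + 19494 = 93429
→ [7326, 61920, 70226, 21032, 93429]
Period 2:
Births: 61920 × 0.099 = 6130
Band 2: 7326 × 0.96 = 7033
Band 3: 61920 × 0.949 = 58762
Band 4: 70226 × 0.956 = 67136
Band 5: 21032 × 0.954 + 93429 × 0.684 = 20065 + 63905 = 83970
→ [6130, 7033, 58762, 67136, 83970]
Period 3:
Births: 7033 × 0.099 = 696
Band 2: 6130 × 0.96 = 5885
Band 3: 7033 × 0.949 = 6674
Band 4: 58762 × 0.956 = 56176
Band 5: 67136 × 0.954 + 83970 × 0.684 = 64048 + 57435 = 121483
→ [696, 5885, 6674, 56176, 121483]
Scenario A total after 3 periods: 190914
Scenario B projection —
Period 1:
Births: 74000 × 0.179 = 13246
Band 2: 64500 × 0.96 = 61920
Band 3: 74000 × 0.949 = 70226
Band 4: 22000 × 0.956 = 21032
Band 5: 77500 × 0.954 + 28500 × 0.684 = 73935 + 19494 = 93429
→ [13246, 61920, 70226, 21032, 93429]
Period 2:
Births: 61920 × 0.179 = 11084
Band 2: 13246 × 0.96 = 12716
Band 3: 61920 × 0.949 = 58762
Band 4: 70226 × 0.956 = 67136
Band 5: 21032 × 0.954 + 93429 × 0.684 = 20065 + 63905 = 83970
→ [11084, 12716, 58762, 67136, 83970]
Period 3:
Births: 12716 × 0.179 = 2276
Band 2: 11084 × 0.96 = 10641
Band 3: 12716 × 0.949 = 12067
Band 4: 58762 × 0.956 = 56176
Band 5: 67136 × 0.954 + 83970 × 0.684 = 64048 + 57435 = 121483
→ [2276, 10641, 12067, 56176, 121483]
Scenario B total after 3 periods: 202643
Difference B − A = 202643 − 190914 = 11729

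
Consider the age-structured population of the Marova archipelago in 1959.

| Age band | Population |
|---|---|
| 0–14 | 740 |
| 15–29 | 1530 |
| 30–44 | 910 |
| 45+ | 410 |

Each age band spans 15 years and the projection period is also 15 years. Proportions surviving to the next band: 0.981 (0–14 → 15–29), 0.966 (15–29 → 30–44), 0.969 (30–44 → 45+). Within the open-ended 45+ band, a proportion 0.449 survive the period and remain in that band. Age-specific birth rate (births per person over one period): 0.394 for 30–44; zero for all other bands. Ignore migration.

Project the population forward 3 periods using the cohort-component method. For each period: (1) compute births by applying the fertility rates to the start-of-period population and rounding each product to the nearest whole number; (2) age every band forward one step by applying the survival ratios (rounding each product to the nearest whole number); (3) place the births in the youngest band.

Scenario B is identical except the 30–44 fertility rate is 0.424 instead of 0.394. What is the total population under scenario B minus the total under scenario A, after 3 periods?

91

[period 1]
Births: 910 * 0.394 = 359
15–29: 740 * 0.981 = 726
30–44: 1530 * 0.966 = 1478
45+: 910 * 0.969 + 410 * 0.449 = 882 + 184 = 1066
Population now: 0–14=359, 15–29=726, 30–44=1478, 45+=1066
[period 2]
Births: 1478 * 0.394 = 582
15–29: 359 * 0.981 = 352
30–44: 726 * 0.966 = 701
45+: 1478 * 0.969 + 1066 * 0.449 = 1432 + 479 = 1911
Population now: 0–14=582, 15–29=352, 30–44=701, 45+=1911
[period 3]
Births: 701 * 0.394 = 276
15–29: 582 * 0.981 = 571
30–44: 352 * 0.966 = 340
45+: 701 * 0.969 + 1911 * 0.449 = 679 + 858 = 1537
Population now: 0–14=276, 15–29=571, 30–44=340, 45+=1537
Scenario A total after 3 periods: 2724
Scenario B projection —
[period 1]
Births: 910 * 0.424 = 386
15–29: 740 * 0.981 = 726
30–44: 1530 * 0.966 = 1478
45+: 910 * 0.969 + 410 * 0.449 = 882 + 184 = 1066
Population now: 0–14=386, 15–29=726, 30–44=1478, 45+=1066
[period 2]
Births: 1478 * 0.424 = 627
15–29: 386 * 0.981 = 379
30–44: 726 * 0.966 = 701
45+: 1478 * 0.969 + 1066 * 0.449 = 1432 + 479 = 1911
Population now: 0–14=627, 15–29=379, 30–44=701, 45+=1911
[period 3]
Births: 701 * 0.424 = 297
15–29: 627 * 0.981 = 615
30–44: 379 * 0.966 = 366
45+: 701 * 0.969 + 1911 * 0.449 = 679 + 858 = 1537
Population now: 0–14=297, 15–29=615, 30–44=366, 45+=1537
Scenario B total after 3 periods: 2815
Difference B − A = 2815 − 2724 = 91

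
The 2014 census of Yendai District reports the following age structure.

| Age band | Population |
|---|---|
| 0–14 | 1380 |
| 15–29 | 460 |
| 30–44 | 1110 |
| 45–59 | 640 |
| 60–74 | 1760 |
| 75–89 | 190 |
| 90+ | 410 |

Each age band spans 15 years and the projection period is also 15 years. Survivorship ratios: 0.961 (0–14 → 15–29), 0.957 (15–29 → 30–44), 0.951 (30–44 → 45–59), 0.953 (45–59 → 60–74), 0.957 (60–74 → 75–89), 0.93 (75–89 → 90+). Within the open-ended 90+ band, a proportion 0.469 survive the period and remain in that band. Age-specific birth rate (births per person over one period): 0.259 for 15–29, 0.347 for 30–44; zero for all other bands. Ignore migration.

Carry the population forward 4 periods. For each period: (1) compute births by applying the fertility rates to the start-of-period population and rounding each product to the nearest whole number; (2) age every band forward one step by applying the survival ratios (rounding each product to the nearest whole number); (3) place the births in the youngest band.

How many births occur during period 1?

— Period 1 —
Births: 460 × 0.259 = 119, 1110 × 0.347 = 385 → 504
15–29: 1380 × 0.961 = 1326
30–44: 460 × 0.957 = 440
45–59: 1110 × 0.951 = 1056
60–74: 640 × 0.953 = 610
75–89: 1760 × 0.957 = 1684
90+: 190 × 0.93 + 410 × 0.469 = 177 + 192 = 369
Population now: 0–14=504, 15–29=1326, 30–44=440, 45–59=1056, 60–74=610, 75–89=1684, 90+=369

504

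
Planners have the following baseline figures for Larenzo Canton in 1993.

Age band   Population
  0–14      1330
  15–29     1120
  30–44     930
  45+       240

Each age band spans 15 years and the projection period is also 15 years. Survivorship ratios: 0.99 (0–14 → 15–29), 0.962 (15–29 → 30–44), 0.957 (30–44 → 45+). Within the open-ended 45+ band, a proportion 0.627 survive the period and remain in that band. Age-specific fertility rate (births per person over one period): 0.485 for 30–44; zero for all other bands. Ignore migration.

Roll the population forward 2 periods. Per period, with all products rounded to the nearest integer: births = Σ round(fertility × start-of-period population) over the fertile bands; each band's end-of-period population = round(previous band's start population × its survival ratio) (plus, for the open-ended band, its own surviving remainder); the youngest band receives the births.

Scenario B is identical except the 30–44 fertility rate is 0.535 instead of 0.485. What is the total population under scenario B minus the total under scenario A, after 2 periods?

101

Let band 1 be 0–14 through band 4 = 45+.
Period 1:
Births: 930 × 0.485 = 451
Band 2: 1330 × 0.99 = 1317
Band 3: 1120 × 0.962 = 1077
Band 4: 930 × 0.957 + 240 × 0.627 = 890 + 150 = 1040
Population now: 0–14=451, 15–29=1317, 30–44=1077, 45+=1040
Period 2:
Births: 1077 × 0.485 = 522
Band 2: 451 × 0.99 = 446
Band 3: 1317 × 0.962 = 1267
Band 4: 1077 × 0.957 + 1040 × 0.627 = 1031 + 652 = 1683
Population now: 0–14=522, 15–29=446, 30–44=1267, 45+=1683
Scenario A total after 2 periods: 3918
Scenario B projection —
Period 1:
Births: 930 × 0.535 = 498
Band 2: 1330 × 0.99 = 1317
Band 3: 1120 × 0.962 = 1077
Band 4: 930 × 0.957 + 240 × 0.627 = 890 + 150 = 1040
Population now: 0–14=498, 15–29=1317, 30–44=1077, 45+=1040
Period 2:
Births: 1077 × 0.535 = 576
Band 2: 498 × 0.99 = 493
Band 3: 1317 × 0.962 = 1267
Band 4: 1077 × 0.957 + 1040 × 0.627 = 1031 + 652 = 1683
Population now: 0–14=576, 15–29=493, 30–44=1267, 45+=1683
Scenario B total after 2 periods: 4019
Difference B − A = 4019 − 3918 = 101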